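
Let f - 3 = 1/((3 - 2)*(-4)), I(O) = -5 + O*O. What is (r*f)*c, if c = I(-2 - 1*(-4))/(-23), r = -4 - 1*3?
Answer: -77/92 ≈ -0.83696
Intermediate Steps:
r = -7 (r = -4 - 3 = -7)
I(O) = -5 + O²
c = 1/23 (c = (-5 + (-2 - 1*(-4))²)/(-23) = (-5 + (-2 + 4)²)*(-1/23) = (-5 + 2²)*(-1/23) = (-5 + 4)*(-1/23) = -1*(-1/23) = 1/23 ≈ 0.043478)
f = 11/4 (f = 3 + 1/((3 - 2)*(-4)) = 3 + 1/(1*(-4)) = 3 + 1/(-4) = 3 - ¼ = 11/4 ≈ 2.7500)
(r*f)*c = -7*11/4*(1/23) = -77/4*1/23 = -77/92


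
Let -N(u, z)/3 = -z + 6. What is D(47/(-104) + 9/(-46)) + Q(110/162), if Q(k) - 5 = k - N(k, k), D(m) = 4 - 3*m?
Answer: 5344591/193752 ≈ 27.585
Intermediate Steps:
N(u, z) = -18 + 3*z (N(u, z) = -3*(-z + 6) = -3*(6 - z) = -18 + 3*z)
Q(k) = 23 - 2*k (Q(k) = 5 + (k - (-18 + 3*k)) = 5 + (k + (18 - 3*k)) = 5 + (18 - 2*k) = 23 - 2*k)
D(47/(-104) + 9/(-46)) + Q(110/162) = (4 - 3*(47/(-104) + 9/(-46))) + (23 - 220/162) = (4 - 3*(47*(-1/104) + 9*(-1/46))) + (23 - 220/162) = (4 - 3*(-47/104 - 9/46)) + (23 - 2*55/81) = (4 - 3*(-1549/2392)) + (23 - 110/81) = (4 + 4647/2392) + 1753/81 = 14215/2392 + 1753/81 = 5344591/193752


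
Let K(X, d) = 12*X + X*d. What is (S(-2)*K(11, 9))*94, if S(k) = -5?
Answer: -108570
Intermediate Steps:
(S(-2)*K(11, 9))*94 = -55*(12 + 9)*94 = -55*21*94 = -5*231*94 = -1155*94 = -108570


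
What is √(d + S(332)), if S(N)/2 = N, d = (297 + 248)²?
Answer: 43*√161 ≈ 545.61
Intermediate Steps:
d = 297025 (d = 545² = 297025)
S(N) = 2*N
√(d + S(332)) = √(297025 + 2*332) = √(297025 + 664) = √297689 = 43*√161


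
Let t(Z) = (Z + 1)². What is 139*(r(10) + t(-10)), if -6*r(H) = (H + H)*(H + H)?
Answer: 5977/3 ≈ 1992.3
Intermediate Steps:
r(H) = -2*H²/3 (r(H) = -(H + H)*(H + H)/6 = -2*H*2*H/6 = -2*H²/3)
t(Z) = (1 + Z)²
139*(r(10) + t(-10)) = 139*(-⅔*10² + (1 - 10)²) = 139*(-⅔*100 + (-9)²) = 139*(-200/3 + 81) = 139*(43/3) = 5977/3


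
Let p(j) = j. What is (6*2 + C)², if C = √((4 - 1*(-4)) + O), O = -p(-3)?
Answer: (12 + √11)² ≈ 234.60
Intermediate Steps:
O = 3 (O = -1*(-3) = 3)
C = √11 (C = √((4 - 1*(-4)) + 3) = √((4 + 4) + 3) = √(8 + 3) = √11 ≈ 3.3166)
(6*2 + C)² = (6*2 + √11)² = (12 + √11)²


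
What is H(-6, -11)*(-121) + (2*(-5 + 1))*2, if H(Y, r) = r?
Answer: 1315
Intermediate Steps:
H(-6, -11)*(-121) + (2*(-5 + 1))*2 = -11*(-121) + (2*(-5 + 1))*2 = 1331 + (2*(-4))*2 = 1331 - 8*2 = 1331 - 16 = 1315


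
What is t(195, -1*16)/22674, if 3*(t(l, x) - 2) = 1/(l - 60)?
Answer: 811/9182970 ≈ 8.8316e-5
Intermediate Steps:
t(l, x) = 2 + 1/(3*(-60 + l)) (t(l, x) = 2 + 1/(3*(l - 60)) = 2 + 1/(3*(-60 + l)))
t(195, -1*16)/22674 = ((-359 + 6*195)/(3*(-60 + 195)))/22674 = ((⅓)*(-359 + 1170)/135)*(1/22674) = ((⅓)*(1/135)*811)*(1/22674) = (811/405)*(1/22674) = 811/9182970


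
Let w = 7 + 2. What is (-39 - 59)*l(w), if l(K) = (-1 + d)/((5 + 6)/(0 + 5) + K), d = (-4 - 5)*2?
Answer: 665/4 ≈ 166.25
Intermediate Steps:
w = 9
d = -18 (d = -9*2 = -18)
l(K) = -19/(11/5 + K) (l(K) = (-1 - 18)/((5 + 6)/(0 + 5) + K) = -19/(11/5 + K))
(-39 - 59)*l(w) = (-39 - 59)*(-95/(11 + 5*9)) = -(-9310)/(11 + 45) = -(-9310)/56 = -98*(-95/56) = 665/4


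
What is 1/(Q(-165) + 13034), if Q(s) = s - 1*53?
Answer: 1/12816 ≈ 7.8027e-5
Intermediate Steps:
Q(s) = -53 + s (Q(s) = s - 53 = -53 + s)
1/(Q(-165) + 13034) = 1/((-53 - 165) + 13034) = 1/(-218 + 13034) = 1/12816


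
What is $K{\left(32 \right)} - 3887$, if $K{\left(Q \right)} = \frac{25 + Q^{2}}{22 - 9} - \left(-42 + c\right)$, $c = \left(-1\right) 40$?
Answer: $- \frac{48416}{13} \approx -3724.3$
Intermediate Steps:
$c = -40$
$K{\left(Q \right)} = \frac{1091}{13} + \frac{Q^{2}}{13}$ ($K{\left(Q \right)} = \frac{25 + Q^{2}}{22 - 9} + \left(42 - -40\right) = \frac{25 + Q^{2}}{13} + \left(42 + 40\right) = \left(25 + Q^{2}\right) \frac{1}{13} + 82 = \left(\frac{25}{13} + \frac{Q^{2}}{13}\right) + 82 = \frac{1091}{13} + \frac{Q^{2}}{13}$)
$K{\left(32 \right)} - 3887 = \left(\frac{1091}{13} + \frac{32^{2}}{13}\right) - 3887 = \left(\frac{1091}{13} + \frac{1}{13} \cdot 1024\right) - 3887 = \left(\frac{1091}{13} + \frac{1024}{13}\right) - 3887 = \frac{2115}{13} - 3887 = - \frac{48416}{13}$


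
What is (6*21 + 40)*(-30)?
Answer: -4980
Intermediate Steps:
(6*21 + 40)*(-30) = (126 + 40)*(-30) = 166*(-30) = -4980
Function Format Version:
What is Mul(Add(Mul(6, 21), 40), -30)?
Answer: -4980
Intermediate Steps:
Mul(Add(Mul(6, 21), 40), -30) = Mul(Add(126, 40), -30) = Mul(166, -30) = -4980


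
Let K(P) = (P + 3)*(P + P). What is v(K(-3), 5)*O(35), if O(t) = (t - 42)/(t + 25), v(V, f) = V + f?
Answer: -7/12 ≈ -0.58333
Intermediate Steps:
K(P) = 2*P*(3 + P) (K(P) = (3 + P)*(2*P) = 2*P*(3 + P))
O(t) = (-42 + t)/(25 + t)
v(K(-3), 5)*O(35) = (2*(-3)*(3 - 3) + 5)*((-42 + 35)/(25 + 35)) = (2*(-3)*0 + 5)*(-7/60) = (0 + 5)*((1/60)*(-7)) = 5*(-7/60) = -7/12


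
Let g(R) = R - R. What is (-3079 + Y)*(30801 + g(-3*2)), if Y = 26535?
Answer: 722468256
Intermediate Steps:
g(R) = 0
(-3079 + Y)*(30801 + g(-3*2)) = (-3079 + 26535)*(30801 + 0) = 23456*30801 = 722468256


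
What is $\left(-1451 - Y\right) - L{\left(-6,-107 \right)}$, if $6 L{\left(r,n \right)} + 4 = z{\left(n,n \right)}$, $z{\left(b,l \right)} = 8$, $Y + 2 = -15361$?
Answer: $\frac{41734}{3} \approx 13911.0$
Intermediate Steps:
$Y = -15363$ ($Y = -2 - 15361 = -15363$)
$L{\left(r,n \right)} = \frac{2}{3}$ ($L{\left(r,n \right)} = - \frac{2}{3} + \frac{1}{6} \cdot 8 = - \frac{2}{3} + \frac{4}{3} = \frac{2}{3}$)
$\left(-1451 - Y\right) - L{\left(-6,-107 \right)} = \left(-1451 - -15363\right) - \frac{2}{3} = \left(-1451 + 15363\right) - \frac{2}{3} = 13912 - \frac{2}{3} = \frac{41734}{3}$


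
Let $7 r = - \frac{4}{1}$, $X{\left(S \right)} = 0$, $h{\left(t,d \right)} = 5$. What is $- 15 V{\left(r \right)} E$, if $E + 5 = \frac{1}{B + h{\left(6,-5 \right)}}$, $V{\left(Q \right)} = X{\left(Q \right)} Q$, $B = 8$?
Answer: $0$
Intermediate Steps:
$r = - \frac{4}{7}$ ($r = \frac{\left(-4\right) 1^{-1}}{7} = \frac{\left(-4\right) 1}{7} = \frac{1}{7} \left(-4\right) = - \frac{4}{7} \approx -0.57143$)
$V{\left(Q \right)} = 0$ ($V{\left(Q \right)} = 0 Q = 0$)
$E = - \frac{64}{13}$ ($E = -5 + \frac{1}{8 + 5} = -5 + \frac{1}{13} = - \frac{64}{13} \approx -4.9231$)
$- 15 V{\left(r \right)} E = \left(-15\right) 0 \left(- \frac{64}{13}\right) = 0 \left(- \frac{64}{13}\right) = 0$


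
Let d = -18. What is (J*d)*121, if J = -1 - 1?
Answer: 4356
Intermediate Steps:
J = -2
(J*d)*121 = -2*(-18)*121 = 36*121 = 4356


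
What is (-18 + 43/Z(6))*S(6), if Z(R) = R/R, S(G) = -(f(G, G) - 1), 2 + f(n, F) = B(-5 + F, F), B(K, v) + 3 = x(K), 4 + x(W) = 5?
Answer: 125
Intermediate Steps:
x(W) = 1 (x(W) = -4 + 5 = 1)
B(K, v) = -2 (B(K, v) = -3 + 1 = -2)
f(n, F) = -4 (f(n, F) = -2 - 2 = -4)
S(G) = 5 (S(G) = -(-4 - 1) = -1*(-5) = 5)
Z(R) = 1
(-18 + 43/Z(6))*S(6) = (-18 + 43/1)*5 = (-18 + 43*1)*5 = (-18 + 43)*5 = 25*5 = 125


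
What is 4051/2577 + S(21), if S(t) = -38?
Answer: -93875/2577 ≈ -36.428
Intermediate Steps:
4051/2577 + S(21) = 4051/2577 - 38 = -93875/2577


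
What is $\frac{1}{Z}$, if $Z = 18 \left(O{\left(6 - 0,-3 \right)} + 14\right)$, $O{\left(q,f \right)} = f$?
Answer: $\frac{1}{198} \approx 0.0050505$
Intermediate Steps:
$Z = 198$ ($Z = 18 \left(-3 + 14\right) = 18 \cdot 11 = 198$)
$\frac{1}{Z} = \frac{1}{198}$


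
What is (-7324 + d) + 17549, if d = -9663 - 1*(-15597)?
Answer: 16159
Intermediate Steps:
d = 5934 (d = -9663 + 15597 = 5934)
(-7324 + d) + 17549 = (-7324 + 5934) + 17549 = -1390 + 17549 = 16159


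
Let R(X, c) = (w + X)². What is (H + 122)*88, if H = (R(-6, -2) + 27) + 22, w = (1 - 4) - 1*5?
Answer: 32296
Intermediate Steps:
w = -8 (w = -3 - 5 = -8)
R(X, c) = (-8 + X)²
H = 245 (H = ((-8 - 6)² + 27) + 22 = ((-14)² + 27) + 22 = (196 + 27) + 22 = 223 + 22 = 245)
(H + 122)*88 = (245 + 122)*88 = 367*88 = 32296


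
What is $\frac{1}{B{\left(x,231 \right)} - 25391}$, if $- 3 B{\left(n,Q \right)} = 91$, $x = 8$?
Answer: $- \frac{3}{76264} \approx -3.9337 \cdot 10^{-5}$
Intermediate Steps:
$B{\left(n,Q \right)} = - \frac{91}{3}$ ($B{\left(n,Q \right)} = \left(- \frac{1}{3}\right) 91 = - \frac{91}{3}$)
$\frac{1}{B{\left(x,231 \right)} - 25391} = \frac{1}{- \frac{91}{3} - 25391} = \frac{1}{- \frac{76264}{3}} = - \frac{3}{76264}$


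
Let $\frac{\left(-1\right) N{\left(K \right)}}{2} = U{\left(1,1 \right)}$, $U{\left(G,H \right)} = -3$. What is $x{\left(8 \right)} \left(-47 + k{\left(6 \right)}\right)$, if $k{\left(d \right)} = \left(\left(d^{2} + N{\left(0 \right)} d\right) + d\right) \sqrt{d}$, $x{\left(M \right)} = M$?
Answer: $-376 + 624 \sqrt{6} \approx 1152.5$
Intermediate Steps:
$N{\left(K \right)} = 6$ ($N{\left(K \right)} = \left(-2\right) \left(-3\right) = 6$)
$k{\left(d \right)} = \sqrt{d} \left(d^{2} + 7 d\right)$ ($k{\left(d \right)} = \left(\left(d^{2} + 6 d\right) + d\right) \sqrt{d} = \left(d^{2} + 7 d\right) \sqrt{d} = \sqrt{d} \left(d^{2} + 7 d\right)$)
$x{\left(8 \right)} \left(-47 + k{\left(6 \right)}\right) = 8 \left(-47 + 6^{\frac{3}{2}} \left(7 + 6\right)\right) = 8 \left(-47 + 6 \sqrt{6} \cdot 13\right) = 8 \left(-47 + 78 \sqrt{6}\right) = -376 + 624 \sqrt{6}$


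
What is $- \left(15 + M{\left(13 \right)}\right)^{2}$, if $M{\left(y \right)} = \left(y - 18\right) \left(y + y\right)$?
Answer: $-13225$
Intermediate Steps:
$M{\left(y \right)} = 2 y \left(-18 + y\right)$ ($M{\left(y \right)} = \left(-18 + y\right) 2 y = 2 y \left(-18 + y\right)$)
$- \left(15 + M{\left(13 \right)}\right)^{2} = - \left(15 + 2 \cdot 13 \left(-18 + 13\right)\right)^{2} = - \left(15 + 2 \cdot 13 \left(-5\right)\right)^{2} = - \left(15 - 130\right)^{2} = - \left(-115\right)^{2} = \left(-1\right) 13225 = -13225$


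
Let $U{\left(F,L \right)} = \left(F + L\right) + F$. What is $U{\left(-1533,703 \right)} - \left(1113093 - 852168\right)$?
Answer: $-263288$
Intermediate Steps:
$U{\left(F,L \right)} = L + 2 F$
$U{\left(-1533,703 \right)} - \left(1113093 - 852168\right) = \left(703 + 2 \left(-1533\right)\right) - \left(1113093 - 852168\right) = \left(703 - 3066\right) - 260925 = -2363 - 260925 = -263288$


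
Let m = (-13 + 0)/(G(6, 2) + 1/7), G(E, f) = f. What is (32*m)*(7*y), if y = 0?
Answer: 0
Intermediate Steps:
m = -91/15 (m = (-13 + 0)/(2 + 1/7) = -13/(2 + 1/7) = -13/15/7 = -13*7/15 = -91/15 ≈ -6.0667)
(32*m)*(7*y) = (32*(-91/15))*(7*0) = -2912/15*0 = 0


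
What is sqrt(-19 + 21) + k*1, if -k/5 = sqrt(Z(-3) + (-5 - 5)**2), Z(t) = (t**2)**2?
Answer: sqrt(2) - 5*sqrt(181) ≈ -65.854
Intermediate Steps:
Z(t) = t**4
k = -5*sqrt(181) (k = -5*sqrt((-3)**4 + (-5 - 5)**2) = -5*sqrt(81 + (-10)**2) = -5*sqrt(81 + 100) = -5*sqrt(181) ≈ -67.268)
sqrt(-19 + 21) + k*1 = sqrt(-19 + 21) - 5*sqrt(181)*1 = sqrt(2) - 5*sqrt(181)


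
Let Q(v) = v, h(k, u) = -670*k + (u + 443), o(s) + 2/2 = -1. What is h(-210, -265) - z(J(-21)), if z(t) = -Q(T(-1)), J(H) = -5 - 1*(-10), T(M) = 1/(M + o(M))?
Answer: 422633/3 ≈ 1.4088e+5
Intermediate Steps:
o(s) = -2 (o(s) = -1 - 1 = -2)
h(k, u) = 443 + u - 670*k (h(k, u) = -670*k + (443 + u) = 443 + u - 670*k)
T(M) = 1/(-2 + M) (T(M) = 1/(M - 2) = 1/(-2 + M))
J(H) = 5 (J(H) = -5 + 10 = 5)
z(t) = ⅓ (z(t) = -1/(-2 - 1) = -1/(-3) = -1*(-⅓) = ⅓)
h(-210, -265) - z(J(-21)) = (443 - 265 - 670*(-210)) - 1*⅓ = (443 - 265 + 140700) - ⅓ = 140878 - ⅓ = 422633/3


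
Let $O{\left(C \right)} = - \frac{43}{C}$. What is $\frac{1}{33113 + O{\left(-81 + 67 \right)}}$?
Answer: $\frac{14}{463625} \approx 3.0197 \cdot 10^{-5}$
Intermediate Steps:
$\frac{1}{33113 + O{\left(-81 + 67 \right)}} = \frac{1}{33113 - \frac{43}{-81 + 67}} = \frac{1}{33113 - \frac{43}{-14}} = \frac{1}{33113 - - \frac{43}{14}} = \frac{1}{33113 + \frac{43}{14}} = \frac{1}{\frac{463625}{14}} = \frac{14}{463625}$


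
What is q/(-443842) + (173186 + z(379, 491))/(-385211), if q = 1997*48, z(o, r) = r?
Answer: -57004966325/85486410331 ≈ -0.66683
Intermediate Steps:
q = 95856
q/(-443842) + (173186 + z(379, 491))/(-385211) = 95856/(-443842) + (173186 + 491)/(-385211) = 95856*(-1/443842) + 173677*(-1/385211) = -47928/221921 - 173677/385211 = -57004966325/85486410331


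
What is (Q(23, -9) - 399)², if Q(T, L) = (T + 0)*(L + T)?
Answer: 5929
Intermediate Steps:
Q(T, L) = T*(L + T)
(Q(23, -9) - 399)² = (23*(-9 + 23) - 399)² = (23*14 - 399)² = (322 - 399)² = (-77)² = 5929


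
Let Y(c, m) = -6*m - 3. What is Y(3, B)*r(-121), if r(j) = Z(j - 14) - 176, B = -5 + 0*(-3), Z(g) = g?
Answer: -8397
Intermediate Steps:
B = -5 (B = -5 + 0 = -5)
r(j) = -190 + j (r(j) = (j - 14) - 176 = (-14 + j) - 176 = -190 + j)
Y(c, m) = -3 - 6*m
Y(3, B)*r(-121) = (-3 - 6*(-5))*(-190 - 121) = (-3 + 30)*(-311) = 27*(-311) = -8397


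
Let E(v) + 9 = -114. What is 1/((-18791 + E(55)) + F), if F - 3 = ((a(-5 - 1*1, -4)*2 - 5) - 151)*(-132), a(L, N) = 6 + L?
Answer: 1/1681 ≈ 0.00059488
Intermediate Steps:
E(v) = -123 (E(v) = -9 - 114 = -123)
F = 20595 (F = 3 + (((6 + (-5 - 1*1))*2 - 5) - 151)*(-132) = 3 + (((6 + (-5 - 1))*2 - 5) - 151)*(-132) = 3 + (((6 - 6)*2 - 5) - 151)*(-132) = 3 + ((0*2 - 5) - 151)*(-132) = 3 + ((0 - 5) - 151)*(-132) = 3 + (-5 - 151)*(-132) = 3 - 156*(-132) = 3 + 20592 = 20595)
1/((-18791 + E(55)) + F) = 1/((-18791 - 123) + 20595) = 1/(-18914 + 20595) = 1/1681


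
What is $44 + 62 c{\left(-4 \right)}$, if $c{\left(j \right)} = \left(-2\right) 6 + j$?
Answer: $-948$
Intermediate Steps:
$c{\left(j \right)} = -12 + j$
$44 + 62 c{\left(-4 \right)} = 44 + 62 \left(-12 - 4\right) = 44 + 62 \left(-16\right) = 44 - 992 = -948$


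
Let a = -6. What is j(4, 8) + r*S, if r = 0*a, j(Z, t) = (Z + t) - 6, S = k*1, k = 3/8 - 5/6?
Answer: 6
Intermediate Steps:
k = -11/24 (k = 3*(⅛) - 5*⅙ = 3/8 - ⅚ = -11/24 ≈ -0.45833)
S = -11/24 (S = -11/24*1 = -11/24 ≈ -0.45833)
j(Z, t) = -6 + Z + t
r = 0 (r = 0*(-6) = 0)
j(4, 8) + r*S = (-6 + 4 + 8) + 0*(-11/24) = 6 + 0 = 6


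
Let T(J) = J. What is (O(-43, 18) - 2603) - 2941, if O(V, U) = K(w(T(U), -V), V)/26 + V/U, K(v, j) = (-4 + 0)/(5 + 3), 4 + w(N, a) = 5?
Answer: -2595719/468 ≈ -5546.4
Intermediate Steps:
w(N, a) = 1 (w(N, a) = -4 + 5 = 1)
K(v, j) = -½ (K(v, j) = -4/8 = -4*⅛ = -½)
O(V, U) = -1/52 + V/U (O(V, U) = -½/26 + V/U = -½*1/26 + V/U = -1/52 + V/U)
(O(-43, 18) - 2603) - 2941 = ((-43 - 1/52*18)/18 - 2603) - 2941 = ((-43 - 9/26)/18 - 2603) - 2941 = ((1/18)*(-1127/26) - 2603) - 2941 = (-1127/468 - 2603) - 2941 = -1219331/468 - 2941 = -2595719/468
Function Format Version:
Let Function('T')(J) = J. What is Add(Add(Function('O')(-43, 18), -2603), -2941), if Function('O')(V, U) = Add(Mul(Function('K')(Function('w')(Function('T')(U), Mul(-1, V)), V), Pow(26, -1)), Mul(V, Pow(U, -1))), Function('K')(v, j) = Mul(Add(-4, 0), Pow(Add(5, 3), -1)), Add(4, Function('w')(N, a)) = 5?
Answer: Rational(-2595719, 468) ≈ -5546.4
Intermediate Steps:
Function('w')(N, a) = 1 (Function('w')(N, a) = Add(-4, 5) = 1)
Function('K')(v, j) = Rational(-1, 2) (Function('K')(v, j) = Mul(-4, Pow(8, -1)) = Mul(-4, Rational(1, 8)) = Rational(-1, 2))
Function('O')(V, U) = Add(Rational(-1, 52), Mul(V, Pow(U, -1))) (Function('O')(V, U) = Add(Mul(Rational(-1, 2), Pow(26, -1)), Mul(V, Pow(U, -1))) = Add(Mul(Rational(-1, 2), Rational(1, 26)), Mul(V, Pow(U, -1))) = Add(Rational(-1, 52), Mul(V, Pow(U, -1))))
Add(Add(Function('O')(-43, 18), -2603), -2941) = Add(Add(Mul(Pow(18, -1), Add(-43, Mul(Rational(-1, 52), 18))), -2603), -2941) = Add(Add(Mul(Rational(1, 18), Add(-43, Rational(-9, 26))), -2603), -2941) = Add(Add(Mul(Rational(1, 18), Rational(-1127, 26)), -2603), -2941) = Add(Add(Rational(-1127, 468), -2603), -2941) = Add(Rational(-1219331, 468), -2941) = Rational(-2595719, 468)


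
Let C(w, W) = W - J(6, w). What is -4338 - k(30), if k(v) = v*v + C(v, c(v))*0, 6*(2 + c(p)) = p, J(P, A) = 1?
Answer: -5238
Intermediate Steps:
c(p) = -2 + p/6
C(w, W) = -1 + W (C(w, W) = W - 1*1 = W - 1 = -1 + W)
k(v) = v² (k(v) = v*v + (-1 + (-2 + v/6))*0 = v² + (-3 + v/6)*0 = v² + 0 = v²)
-4338 - k(30) = -4338 - 1*30² = -4338 - 1*900 = -4338 - 900 = -5238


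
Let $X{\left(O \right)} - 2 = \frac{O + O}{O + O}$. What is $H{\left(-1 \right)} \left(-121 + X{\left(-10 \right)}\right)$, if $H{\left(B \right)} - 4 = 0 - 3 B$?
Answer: $-826$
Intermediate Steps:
$X{\left(O \right)} = 3$ ($X{\left(O \right)} = 2 + \frac{O + O}{O + O} = 2 + \frac{2 O}{2 O} = 2 + 2 O \frac{1}{2 O} = 2 + 1 = 3$)
$H{\left(B \right)} = 4 - 3 B$ ($H{\left(B \right)} = 4 + \left(0 - 3 B\right) = 4 - 3 B$)
$H{\left(-1 \right)} \left(-121 + X{\left(-10 \right)}\right) = \left(4 - -3\right) \left(-121 + 3\right) = \left(4 + 3\right) \left(-118\right) = 7 \left(-118\right) = -826$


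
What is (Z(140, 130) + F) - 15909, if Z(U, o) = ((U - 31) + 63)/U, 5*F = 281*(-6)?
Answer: -568574/35 ≈ -16245.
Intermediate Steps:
F = -1686/5 (F = (281*(-6))/5 = (⅕)*(-1686) = -1686/5 ≈ -337.20)
Z(U, o) = (32 + U)/U (Z(U, o) = ((-31 + U) + 63)/U = (32 + U)/U)
(Z(140, 130) + F) - 15909 = ((32 + 140)/140 - 1686/5) - 15909 = ((1/140)*172 - 1686/5) - 15909 = (43/35 - 1686/5) - 15909 = -11759/35 - 15909 = -568574/35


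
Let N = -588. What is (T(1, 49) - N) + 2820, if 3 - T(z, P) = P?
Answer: 3362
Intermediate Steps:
T(z, P) = 3 - P
(T(1, 49) - N) + 2820 = ((3 - 1*49) - 1*(-588)) + 2820 = ((3 - 49) + 588) + 2820 = (-46 + 588) + 2820 = 542 + 2820 = 3362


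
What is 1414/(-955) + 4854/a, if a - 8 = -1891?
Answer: -7298132/1798265 ≈ -4.0584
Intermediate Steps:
a = -1883 (a = 8 - 1891 = -1883)
1414/(-955) + 4854/a = 1414/(-955) + 4854/(-1883) = 1414*(-1/955) + 4854*(-1/1883) = -1414/955 - 4854/1883 = -7298132/1798265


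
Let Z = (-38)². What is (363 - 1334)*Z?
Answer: -1402124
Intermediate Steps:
Z = 1444
(363 - 1334)*Z = (363 - 1334)*1444 = -971*1444 = -1402124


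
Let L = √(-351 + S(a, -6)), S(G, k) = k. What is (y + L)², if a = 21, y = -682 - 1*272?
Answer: (954 - I*√357)² ≈ 9.0976e+5 - 36051.0*I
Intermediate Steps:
y = -954 (y = -682 - 272 = -954)
L = I*√357 (L = √(-351 - 6) = √(-357) = I*√357 ≈ 18.894*I)
(y + L)² = (-954 + I*√357)²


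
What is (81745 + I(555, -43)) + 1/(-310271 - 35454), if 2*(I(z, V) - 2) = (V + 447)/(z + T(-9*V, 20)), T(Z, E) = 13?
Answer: 8026437685241/98185900 ≈ 81747.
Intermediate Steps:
I(z, V) = 2 + (447 + V)/(2*(13 + z)) (I(z, V) = 2 + ((V + 447)/(z + 13))/2 = 2 + ((447 + V)/(13 + z))/2 = 2 + (447 + V)/(2*(13 + z)))
(81745 + I(555, -43)) + 1/(-310271 - 35454) = (81745 + (499 - 43 + 4*555)/(2*(13 + 555))) + 1/(-310271 - 35454) = (81745 + (½)*(499 - 43 + 2220)/568) + 1/(-345725) = (81745 + (½)*(1/568)*2676) - 1/345725 = (81745 + 669/284) - 1/345725 = 23216249/284 - 1/345725 = 8026437685241/98185900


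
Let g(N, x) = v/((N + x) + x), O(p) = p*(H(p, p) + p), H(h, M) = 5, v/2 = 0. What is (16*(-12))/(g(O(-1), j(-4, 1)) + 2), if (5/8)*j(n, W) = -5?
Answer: -96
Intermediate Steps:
v = 0 (v = 2*0 = 0)
j(n, W) = -8 (j(n, W) = (8/5)*(-5) = -8)
O(p) = p*(5 + p)
g(N, x) = 0 (g(N, x) = 0/((N + x) + x) = 0/(N + 2*x) = 0)
(16*(-12))/(g(O(-1), j(-4, 1)) + 2) = (16*(-12))/(0 + 2) = -192/2 = -192*½ = -96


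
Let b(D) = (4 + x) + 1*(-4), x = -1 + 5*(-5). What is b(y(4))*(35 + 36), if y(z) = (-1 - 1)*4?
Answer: -1846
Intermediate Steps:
y(z) = -8 (y(z) = -2*4 = -8)
x = -26 (x = -1 - 25 = -26)
b(D) = -26 (b(D) = (4 - 26) + 1*(-4) = -22 - 4 = -26)
b(y(4))*(35 + 36) = -26*(35 + 36) = -26*71 = -1846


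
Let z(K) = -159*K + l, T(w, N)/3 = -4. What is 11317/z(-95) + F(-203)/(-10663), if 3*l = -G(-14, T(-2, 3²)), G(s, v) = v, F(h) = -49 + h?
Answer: 124480639/161107267 ≈ 0.77266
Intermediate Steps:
T(w, N) = -12 (T(w, N) = 3*(-4) = -12)
l = 4 (l = (-1*(-12))/3 = (⅓)*12 = 4)
z(K) = 4 - 159*K (z(K) = -159*K + 4 = 4 - 159*K)
11317/z(-95) + F(-203)/(-10663) = 11317/(4 - 159*(-95)) + (-49 - 203)/(-10663) = 11317/(4 + 15105) - 252*(-1/10663) = 11317/15109 + 252/10663 = 124480639/161107267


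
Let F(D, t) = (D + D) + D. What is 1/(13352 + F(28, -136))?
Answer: 1/13436 ≈ 7.4427e-5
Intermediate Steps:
F(D, t) = 3*D (F(D, t) = 2*D + D = 3*D)
1/(13352 + F(28, -136)) = 1/(13352 + 3*28) = 1/(13352 + 84) = 1/13436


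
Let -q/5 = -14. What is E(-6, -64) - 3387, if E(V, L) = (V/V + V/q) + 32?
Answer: -117393/35 ≈ -3354.1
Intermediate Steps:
q = 70 (q = -5*(-14) = 70)
E(V, L) = 33 + V/70 (E(V, L) = (V/V + V/70) + 32 = (1 + V*(1/70)) + 32 = (1 + V/70) + 32 = 33 + V/70)
E(-6, -64) - 3387 = (33 + (1/70)*(-6)) - 3387 = (33 - 3/35) - 3387 = 1152/35 - 3387 = -117393/35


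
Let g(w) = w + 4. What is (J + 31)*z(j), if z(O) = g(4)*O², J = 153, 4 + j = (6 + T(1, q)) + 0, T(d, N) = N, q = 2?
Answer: 23552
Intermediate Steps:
g(w) = 4 + w
j = 4 (j = -4 + ((6 + 2) + 0) = -4 + (8 + 0) = -4 + 8 = 4)
z(O) = 8*O² (z(O) = (4 + 4)*O² = 8*O²)
(J + 31)*z(j) = (153 + 31)*(8*4²) = 184*(8*16) = 184*128 = 23552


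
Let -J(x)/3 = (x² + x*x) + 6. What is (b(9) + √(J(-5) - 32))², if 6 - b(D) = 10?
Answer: -184 - 80*I*√2 ≈ -184.0 - 113.14*I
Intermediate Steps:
b(D) = -4 (b(D) = 6 - 1*10 = 6 - 10 = -4)
J(x) = -18 - 6*x² (J(x) = -3*((x² + x*x) + 6) = -3*((x² + x²) + 6) = -3*(2*x² + 6) = -3*(6 + 2*x²) = -18 - 6*x²)
(b(9) + √(J(-5) - 32))² = (-4 + √((-18 - 6*(-5)²) - 32))² = (-4 + √((-18 - 6*25) - 32))² = (-4 + √((-18 - 150) - 32))² = (-4 + √(-168 - 32))² = (-4 + √(-200))² = (-4 + 10*I*√2)²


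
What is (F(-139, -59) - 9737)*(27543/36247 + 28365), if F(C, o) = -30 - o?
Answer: -9981510260184/36247 ≈ -2.7537e+8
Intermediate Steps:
(F(-139, -59) - 9737)*(27543/36247 + 28365) = ((-30 - 1*(-59)) - 9737)*(27543/36247 + 28365) = ((-30 + 59) - 9737)*(27543*(1/36247) + 28365) = (29 - 9737)*(27543/36247 + 28365) = -9708*1028173698/36247 = -9981510260184/36247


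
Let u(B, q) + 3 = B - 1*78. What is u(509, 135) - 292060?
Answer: -291632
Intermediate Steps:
u(B, q) = -81 + B (u(B, q) = -3 + (B - 1*78) = -3 + (B - 78) = -3 + (-78 + B) = -81 + B)
u(509, 135) - 292060 = (-81 + 509) - 292060 = 428 - 292060 = -291632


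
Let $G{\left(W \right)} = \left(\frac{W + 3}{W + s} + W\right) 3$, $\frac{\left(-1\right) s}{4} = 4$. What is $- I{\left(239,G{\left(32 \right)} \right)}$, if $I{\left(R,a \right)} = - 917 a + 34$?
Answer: $\frac{1504253}{16} \approx 94016.0$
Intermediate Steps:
$s = -16$ ($s = \left(-4\right) 4 = -16$)
$G{\left(W \right)} = 3 W + \frac{3 \left(3 + W\right)}{-16 + W}$ ($G{\left(W \right)} = \left(\frac{W + 3}{W - 16} + W\right) 3 = \left(\frac{3 + W}{-16 + W} + W\right) 3 = \left(W + \frac{3 + W}{-16 + W}\right) 3 = 3 W + \frac{3 \left(3 + W\right)}{-16 + W}$)
$I{\left(R,a \right)} = 34 - 917 a$
$- I{\left(239,G{\left(32 \right)} \right)} = - (34 - 917 \frac{3 \left(3 + 32^{2} - 480\right)}{-16 + 32}) = - (34 - 917 \frac{3 \left(3 + 1024 - 480\right)}{16}) = - (34 - 917 \cdot 3 \cdot \frac{1}{16} \cdot 547) = - (34 - \frac{1504797}{16}) = \left(-1\right) \left(- \frac{1504253}{16}\right) = \frac{1504253}{16}$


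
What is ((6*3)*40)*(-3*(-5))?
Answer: 10800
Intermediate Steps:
((6*3)*40)*(-3*(-5)) = (18*40)*15 = 720*15 = 10800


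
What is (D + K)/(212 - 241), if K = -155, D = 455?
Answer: -300/29 ≈ -10.345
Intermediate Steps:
(D + K)/(212 - 241) = (455 - 155)/(212 - 241) = 300/(-29) = 300*(-1/29) = -300/29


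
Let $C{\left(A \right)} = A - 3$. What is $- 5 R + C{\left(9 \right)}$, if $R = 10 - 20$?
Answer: $56$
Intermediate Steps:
$C{\left(A \right)} = -3 + A$
$R = -10$ ($R = 10 - 20 = -10$)
$- 5 R + C{\left(9 \right)} = \left(-5\right) \left(-10\right) + \left(-3 + 9\right) = 50 + 6 = 56$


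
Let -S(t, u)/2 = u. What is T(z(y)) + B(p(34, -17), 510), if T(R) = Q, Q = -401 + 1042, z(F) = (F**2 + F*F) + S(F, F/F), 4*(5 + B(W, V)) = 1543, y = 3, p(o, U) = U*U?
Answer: 4087/4 ≈ 1021.8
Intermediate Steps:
p(o, U) = U**2
S(t, u) = -2*u
B(W, V) = 1523/4 (B(W, V) = -5 + (1/4)*1543 = -5 + 1543/4 = 1523/4)
z(F) = -2 + 2*F**2 (z(F) = (F**2 + F*F) - 2*F/F = (F**2 + F**2) - 2*1 = 2*F**2 - 2 = -2 + 2*F**2)
Q = 641
T(R) = 641
T(z(y)) + B(p(34, -17), 510) = 641 + 1523/4 = 4087/4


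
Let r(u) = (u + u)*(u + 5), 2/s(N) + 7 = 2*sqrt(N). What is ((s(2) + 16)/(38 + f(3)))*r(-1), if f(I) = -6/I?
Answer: -428/123 + 8*sqrt(2)/369 ≈ -3.4490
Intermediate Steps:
s(N) = 2/(-7 + 2*sqrt(N))
r(u) = 2*u*(5 + u) (r(u) = (2*u)*(5 + u) = 2*u*(5 + u))
((s(2) + 16)/(38 + f(3)))*r(-1) = ((2/(-7 + 2*sqrt(2)) + 16)/(38 - 6/3))*(2*(-1)*(5 - 1)) = ((16 + 2/(-7 + 2*sqrt(2)))/(38 - 6*1/3))*(2*(-1)*4) = ((16 + 2/(-7 + 2*sqrt(2)))/(38 - 2))*(-8) = ((16 + 2/(-7 + 2*sqrt(2)))/36)*(-8) = ((16 + 2/(-7 + 2*sqrt(2)))*(1/36))*(-8) = (4/9 + 1/(18*(-7 + 2*sqrt(2))))*(-8) = -32/9 - 4/(9*(-7 + 2*sqrt(2)))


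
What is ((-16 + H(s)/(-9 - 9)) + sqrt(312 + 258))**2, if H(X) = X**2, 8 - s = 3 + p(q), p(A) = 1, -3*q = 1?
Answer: 69274/81 - 304*sqrt(570)/9 ≈ 48.801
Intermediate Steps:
q = -1/3 (q = -1/3*1 = -1/3 ≈ -0.33333)
s = 4 (s = 8 - (3 + 1) = 8 - 1*4 = 8 - 4 = 4)
((-16 + H(s)/(-9 - 9)) + sqrt(312 + 258))**2 = ((-16 + 4**2/(-9 - 9)) + sqrt(312 + 258))**2 = ((-16 + 16/(-18)) + sqrt(570))**2 = ((-16 - 1/18*16) + sqrt(570))**2 = ((-16 - 8/9) + sqrt(570))**2 = (-152/9 + sqrt(570))**2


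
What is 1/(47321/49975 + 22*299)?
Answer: 49975/328782871 ≈ 0.00015200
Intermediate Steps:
1/(47321/49975 + 22*299) = 1/(47321*(1/49975) + 6578) = 1/(47321/49975 + 6578) = 1/(328782871/49975) = 49975/328782871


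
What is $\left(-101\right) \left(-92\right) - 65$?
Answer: $9227$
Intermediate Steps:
$\left(-101\right) \left(-92\right) - 65 = 9292 - 65 = 9227$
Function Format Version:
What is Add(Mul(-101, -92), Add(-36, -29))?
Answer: 9227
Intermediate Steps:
Add(Mul(-101, -92), Add(-36, -29)) = Add(9292, -65) = 9227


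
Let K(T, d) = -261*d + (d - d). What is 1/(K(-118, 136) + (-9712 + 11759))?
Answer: -1/33449 ≈ -2.9896e-5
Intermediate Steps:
K(T, d) = -261*d (K(T, d) = -261*d + 0 = -261*d)
1/(K(-118, 136) + (-9712 + 11759)) = 1/(-261*136 + (-9712 + 11759)) = 1/(-35496 + 2047) = 1/(-33449) = -1/33449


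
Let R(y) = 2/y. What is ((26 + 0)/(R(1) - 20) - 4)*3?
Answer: -49/3 ≈ -16.333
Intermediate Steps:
((26 + 0)/(R(1) - 20) - 4)*3 = ((26 + 0)/(2/1 - 20) - 4)*3 = (26/(2*1 - 20) - 4)*3 = (26/(2 - 20) - 4)*3 = (26/(-18) - 4)*3 = (26*(-1/18) - 4)*3 = (-13/9 - 4)*3 = -49/9*3 = -49/3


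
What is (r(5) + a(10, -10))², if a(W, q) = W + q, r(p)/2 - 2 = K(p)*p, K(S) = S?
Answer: 2916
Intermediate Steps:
r(p) = 4 + 2*p² (r(p) = 4 + 2*(p*p) = 4 + 2*p²)
(r(5) + a(10, -10))² = ((4 + 2*5²) + (10 - 10))² = ((4 + 2*25) + 0)² = ((4 + 50) + 0)² = (54 + 0)² = 54² = 2916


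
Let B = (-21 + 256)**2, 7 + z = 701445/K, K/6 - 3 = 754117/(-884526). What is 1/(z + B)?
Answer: 1899461/208292160843 ≈ 9.1192e-6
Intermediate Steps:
K = 1899461/147421 (K = 18 + 6*(754117/(-884526)) = 18 + 6*(754117*(-1/884526)) = 18 + 6*(-754117/884526) = 18 - 754117/147421 = 1899461/147421 ≈ 12.885)
z = 103394427118/1899461 (z = -7 + 701445/(1899461/147421) = -7 + 701445*(147421/1899461) = -7 + 103407723345/1899461 = 103394427118/1899461 ≈ 54434.)
B = 55225 (B = 235**2 = 55225)
1/(z + B) = 1/(103394427118/1899461 + 55225) = 1/(208292160843/1899461) = 1899461/208292160843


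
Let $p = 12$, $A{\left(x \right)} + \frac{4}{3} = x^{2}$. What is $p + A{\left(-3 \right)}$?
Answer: $\frac{59}{3} \approx 19.667$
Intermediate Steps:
$A{\left(x \right)} = - \frac{4}{3} + x^{2}$
$p + A{\left(-3 \right)} = 12 - \left(\frac{4}{3} - \left(-3\right)^{2}\right) = 12 + \left(- \frac{4}{3} + 9\right) = 12 + \frac{23}{3} = \frac{59}{3}$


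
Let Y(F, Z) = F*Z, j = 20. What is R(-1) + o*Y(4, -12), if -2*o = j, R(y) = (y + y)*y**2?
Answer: 478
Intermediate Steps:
R(y) = 2*y**3 (R(y) = (2*y)*y**2 = 2*y**3)
o = -10 (o = -1/2*20 = -10)
R(-1) + o*Y(4, -12) = 2*(-1)**3 - 40*(-12) = 2*(-1) - 10*(-48) = -2 + 480 = 478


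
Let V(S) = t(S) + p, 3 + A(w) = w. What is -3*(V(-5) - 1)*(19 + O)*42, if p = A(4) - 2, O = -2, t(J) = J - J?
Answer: 4284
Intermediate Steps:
t(J) = 0
A(w) = -3 + w
p = -1 (p = (-3 + 4) - 2 = 1 - 2 = -1)
V(S) = -1 (V(S) = 0 - 1 = -1)
-3*(V(-5) - 1)*(19 + O)*42 = -3*(-1 - 1)*(19 - 2)*42 = -(-6)*17*42 = -3*(-34)*42 = 102*42 = 4284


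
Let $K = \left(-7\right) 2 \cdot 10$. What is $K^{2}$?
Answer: $19600$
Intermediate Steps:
$K = -140$ ($K = \left(-14\right) 10 = -140$)
$K^{2} = \left(-140\right)^{2} = 19600$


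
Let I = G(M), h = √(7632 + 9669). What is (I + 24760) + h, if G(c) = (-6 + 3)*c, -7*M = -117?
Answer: 172969/7 + √17301 ≈ 24841.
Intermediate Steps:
M = 117/7 (M = -⅐*(-117) = 117/7 ≈ 16.714)
h = √17301 ≈ 131.53
G(c) = -3*c
I = -351/7 (I = -3*117/7 = -351/7 ≈ -50.143)
(I + 24760) + h = (-351/7 + 24760) + √17301 = 172969/7 + √17301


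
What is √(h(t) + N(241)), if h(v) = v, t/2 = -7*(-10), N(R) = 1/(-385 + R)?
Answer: √20159/12 ≈ 11.832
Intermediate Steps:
t = 140 (t = 2*(-7*(-10)) = 2*70 = 140)
√(h(t) + N(241)) = √(140 + 1/(-385 + 241)) = √(140 + 1/(-144)) = √(140 - 1/144) = √(20159/144) = √20159/12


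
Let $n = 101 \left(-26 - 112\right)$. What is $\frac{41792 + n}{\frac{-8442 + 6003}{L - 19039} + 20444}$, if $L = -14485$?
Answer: $\frac{933777496}{685367095} \approx 1.3624$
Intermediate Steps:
$n = -13938$ ($n = 101 \left(-138\right) = -13938$)
$\frac{41792 + n}{\frac{-8442 + 6003}{L - 19039} + 20444} = \frac{41792 - 13938}{\frac{-8442 + 6003}{-14485 - 19039} + 20444} = \frac{27854}{- \frac{2439}{-33524} + 20444} = \frac{27854}{\left(-2439\right) \left(- \frac{1}{33524}\right) + 20444} = \frac{27854}{\frac{2439}{33524} + 20444} = \frac{27854}{\frac{685367095}{33524}} = 27854 \cdot \frac{33524}{685367095} = \frac{933777496}{685367095}$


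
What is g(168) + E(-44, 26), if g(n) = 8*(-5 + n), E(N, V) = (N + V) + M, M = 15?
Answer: 1301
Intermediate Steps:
E(N, V) = 15 + N + V (E(N, V) = (N + V) + 15 = 15 + N + V)
g(n) = -40 + 8*n
g(168) + E(-44, 26) = (-40 + 8*168) + (15 - 44 + 26) = (-40 + 1344) - 3 = 1304 - 3 = 1301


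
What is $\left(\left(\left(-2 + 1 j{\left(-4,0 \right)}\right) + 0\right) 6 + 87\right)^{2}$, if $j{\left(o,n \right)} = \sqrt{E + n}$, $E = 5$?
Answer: $5805 + 900 \sqrt{5} \approx 7817.5$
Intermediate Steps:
$j{\left(o,n \right)} = \sqrt{5 + n}$
$\left(\left(\left(-2 + 1 j{\left(-4,0 \right)}\right) + 0\right) 6 + 87\right)^{2} = \left(\left(\left(-2 + 1 \sqrt{5 + 0}\right) + 0\right) 6 + 87\right)^{2} = \left(\left(\left(-2 + 1 \sqrt{5}\right) + 0\right) 6 + 87\right)^{2} = \left(\left(\left(-2 + \sqrt{5}\right) + 0\right) 6 + 87\right)^{2} = \left(\left(-2 + \sqrt{5}\right) 6 + 87\right)^{2} = \left(\left(-12 + 6 \sqrt{5}\right) + 87\right)^{2} = \left(75 + 6 \sqrt{5}\right)^{2}$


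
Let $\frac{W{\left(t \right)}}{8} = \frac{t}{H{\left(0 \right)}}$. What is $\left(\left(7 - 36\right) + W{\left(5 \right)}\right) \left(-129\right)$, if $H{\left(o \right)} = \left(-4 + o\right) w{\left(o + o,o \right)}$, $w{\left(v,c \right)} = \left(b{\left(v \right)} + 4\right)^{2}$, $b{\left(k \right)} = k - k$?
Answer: $\frac{30573}{8} \approx 3821.6$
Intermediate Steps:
$b{\left(k \right)} = 0$
$w{\left(v,c \right)} = 16$ ($w{\left(v,c \right)} = \left(0 + 4\right)^{2} = 4^{2} = 16$)
$H{\left(o \right)} = -64 + 16 o$ ($H{\left(o \right)} = \left(-4 + o\right) 16 = -64 + 16 o$)
$W{\left(t \right)} = - \frac{t}{8}$ ($W{\left(t \right)} = 8 \frac{t}{-64 + 16 \cdot 0} = 8 \frac{t}{-64 + 0} = 8 \frac{t}{-64} = 8 t \left(- \frac{1}{64}\right) = 8 \left(- \frac{t}{64}\right) = - \frac{t}{8}$)
$\left(\left(7 - 36\right) + W{\left(5 \right)}\right) \left(-129\right) = \left(\left(7 - 36\right) - \frac{5}{8}\right) \left(-129\right) = \left(-29 - \frac{5}{8}\right) \left(-129\right) = \left(- \frac{237}{8}\right) \left(-129\right) = \frac{30573}{8}$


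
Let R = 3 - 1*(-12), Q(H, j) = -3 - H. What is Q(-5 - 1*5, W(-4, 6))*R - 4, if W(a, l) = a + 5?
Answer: 101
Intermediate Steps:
W(a, l) = 5 + a
R = 15 (R = 3 + 12 = 15)
Q(-5 - 1*5, W(-4, 6))*R - 4 = (-3 - (-5 - 1*5))*15 - 4 = (-3 - (-5 - 5))*15 - 4 = (-3 - 1*(-10))*15 - 4 = (-3 + 10)*15 - 4 = 7*15 - 4 = 105 - 4 = 101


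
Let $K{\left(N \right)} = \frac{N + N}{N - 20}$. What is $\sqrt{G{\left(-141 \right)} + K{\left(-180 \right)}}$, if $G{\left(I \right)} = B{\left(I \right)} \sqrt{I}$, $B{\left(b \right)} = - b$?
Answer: $\frac{\sqrt{45 + 3525 i \sqrt{141}}}{5} \approx 28.949 + 28.918 i$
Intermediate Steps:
$K{\left(N \right)} = \frac{2 N}{-20 + N}$
$G{\left(I \right)} = - I^{\frac{3}{2}}$ ($G{\left(I \right)} = - I \sqrt{I} = - I^{\frac{3}{2}}$)
$\sqrt{G{\left(-141 \right)} + K{\left(-180 \right)}} = \sqrt{- \left(-141\right)^{\frac{3}{2}} + 2 \left(-180\right) \frac{1}{-20 - 180}} = \sqrt{- \left(-141\right) i \sqrt{141} + 2 \left(-180\right) \frac{1}{-200}} = \sqrt{141 i \sqrt{141} + 2 \left(-180\right) \left(- \frac{1}{200}\right)} = \sqrt{141 i \sqrt{141} + \frac{9}{5}} = \sqrt{\frac{9}{5} + 141 i \sqrt{141}}$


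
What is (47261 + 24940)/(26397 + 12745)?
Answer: 72201/39142 ≈ 1.8446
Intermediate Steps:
(47261 + 24940)/(26397 + 12745) = 72201/39142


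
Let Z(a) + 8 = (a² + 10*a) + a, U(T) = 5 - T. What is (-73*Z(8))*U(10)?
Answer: 52560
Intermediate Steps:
Z(a) = -8 + a² + 11*a (Z(a) = -8 + ((a² + 10*a) + a) = -8 + (a² + 11*a) = -8 + a² + 11*a)
(-73*Z(8))*U(10) = (-73*(-8 + 8² + 11*8))*(5 - 1*10) = (-73*(-8 + 64 + 88))*(5 - 10) = -73*144*(-5) = -10512*(-5) = 52560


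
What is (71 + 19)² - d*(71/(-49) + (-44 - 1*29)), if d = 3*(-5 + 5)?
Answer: 8100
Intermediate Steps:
d = 0 (d = 3*0 = 0)
(71 + 19)² - d*(71/(-49) + (-44 - 1*29)) = (71 + 19)² - 0*(71/(-49) + (-44 - 1*29)) = 90² - 0*(71*(-1/49) + (-44 - 29)) = 8100 - 0*(-71/49 - 73) = 8100 - 0*(-3648)/49 = 8100 - 1*0 = 8100 + 0 = 8100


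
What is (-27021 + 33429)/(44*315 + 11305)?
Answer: 6408/25165 ≈ 0.25464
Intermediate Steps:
(-27021 + 33429)/(44*315 + 11305) = 6408/(13860 + 11305) = 6408/25165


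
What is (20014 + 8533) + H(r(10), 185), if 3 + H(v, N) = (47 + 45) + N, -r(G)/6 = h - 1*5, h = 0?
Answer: 28821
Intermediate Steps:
r(G) = 30 (r(G) = -6*(0 - 1*5) = -6*(0 - 5) = -6*(-5) = 30)
H(v, N) = 89 + N (H(v, N) = -3 + ((47 + 45) + N) = -3 + (92 + N) = 89 + N)
(20014 + 8533) + H(r(10), 185) = (20014 + 8533) + (89 + 185) = 28547 + 274 = 28821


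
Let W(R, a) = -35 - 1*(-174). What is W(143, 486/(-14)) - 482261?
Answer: -482122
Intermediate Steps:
W(R, a) = 139 (W(R, a) = -35 + 174 = 139)
W(143, 486/(-14)) - 482261 = 139 - 482261 = -482122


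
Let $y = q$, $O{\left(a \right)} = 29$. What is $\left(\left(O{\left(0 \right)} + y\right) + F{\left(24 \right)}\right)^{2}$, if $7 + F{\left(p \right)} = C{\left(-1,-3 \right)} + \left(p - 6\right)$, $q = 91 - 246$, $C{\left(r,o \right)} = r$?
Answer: $13456$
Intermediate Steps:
$q = -155$
$y = -155$
$F{\left(p \right)} = -14 + p$ ($F{\left(p \right)} = -7 + \left(-1 + \left(p - 6\right)\right) = -7 + \left(-1 + \left(-6 + p\right)\right) = -7 + \left(-7 + p\right) = -14 + p$)
$\left(\left(O{\left(0 \right)} + y\right) + F{\left(24 \right)}\right)^{2} = \left(\left(29 - 155\right) + \left(-14 + 24\right)\right)^{2} = \left(-126 + 10\right)^{2} = \left(-116\right)^{2} = 13456$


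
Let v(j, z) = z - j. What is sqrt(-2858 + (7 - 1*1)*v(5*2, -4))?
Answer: I*sqrt(2942) ≈ 54.24*I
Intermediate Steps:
sqrt(-2858 + (7 - 1*1)*v(5*2, -4)) = sqrt(-2858 + (7 - 1*1)*(-4 - 5*2)) = sqrt(-2858 + (7 - 1)*(-4 - 1*10)) = sqrt(-2858 + 6*(-4 - 10)) = sqrt(-2858 + 6*(-14)) = sqrt(-2858 - 84) = sqrt(-2942) = I*sqrt(2942)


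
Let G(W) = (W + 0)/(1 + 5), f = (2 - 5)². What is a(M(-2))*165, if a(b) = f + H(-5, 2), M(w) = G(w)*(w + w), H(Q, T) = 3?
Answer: 1980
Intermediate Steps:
f = 9 (f = (-3)² = 9)
G(W) = W/6
M(w) = w²/3 (M(w) = (w/6)*(w + w) = (w/6)*(2*w) = w²/3)
a(b) = 12 (a(b) = 9 + 3 = 12)
a(M(-2))*165 = 12*165 = 1980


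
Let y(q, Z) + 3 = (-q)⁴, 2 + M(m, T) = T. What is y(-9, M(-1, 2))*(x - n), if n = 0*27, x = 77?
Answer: 504966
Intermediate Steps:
M(m, T) = -2 + T
y(q, Z) = -3 + q⁴ (y(q, Z) = -3 + (-q)⁴ = -3 + q⁴)
n = 0
y(-9, M(-1, 2))*(x - n) = (-3 + (-9)⁴)*(77 - 1*0) = (-3 + 6561)*(77 + 0) = 6558*77 = 504966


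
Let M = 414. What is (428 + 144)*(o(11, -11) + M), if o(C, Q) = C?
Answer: 243100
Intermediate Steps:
(428 + 144)*(o(11, -11) + M) = (428 + 144)*(11 + 414) = 572*425 = 243100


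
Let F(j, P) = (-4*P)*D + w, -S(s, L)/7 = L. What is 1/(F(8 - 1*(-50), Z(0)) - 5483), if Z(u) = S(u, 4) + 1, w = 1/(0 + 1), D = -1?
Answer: -1/5590 ≈ -0.00017889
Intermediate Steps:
S(s, L) = -7*L
w = 1 (w = 1/1 = 1)
Z(u) = -27 (Z(u) = -7*4 + 1 = -28 + 1 = -27)
F(j, P) = 1 + 4*P (F(j, P) = -4*P*(-1) + 1 = 4*P + 1 = 1 + 4*P)
1/(F(8 - 1*(-50), Z(0)) - 5483) = 1/((1 + 4*(-27)) - 5483) = 1/((1 - 108) - 5483) = 1/(-107 - 5483) = 1/(-5590) = -1/5590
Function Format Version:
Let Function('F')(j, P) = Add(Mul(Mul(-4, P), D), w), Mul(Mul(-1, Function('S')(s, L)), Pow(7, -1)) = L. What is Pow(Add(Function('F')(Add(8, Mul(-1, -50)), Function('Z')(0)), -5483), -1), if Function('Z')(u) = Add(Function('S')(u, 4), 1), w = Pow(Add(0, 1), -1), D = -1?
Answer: Rational(-1, 5590) ≈ -0.00017889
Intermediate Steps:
Function('S')(s, L) = Mul(-7, L)
w = 1 (w = Pow(1, -1) = 1)
Function('Z')(u) = -27 (Function('Z')(u) = Add(Mul(-7, 4), 1) = Add(-28, 1) = -27)
Function('F')(j, P) = Add(1, Mul(4, P)) (Function('F')(j, P) = Add(Mul(Mul(-4, P), -1), 1) = Add(Mul(4, P), 1) = Add(1, Mul(4, P)))
Pow(Add(Function('F')(Add(8, Mul(-1, -50)), Function('Z')(0)), -5483), -1) = Pow(Add(Add(1, Mul(4, -27)), -5483), -1) = Pow(Add(Add(1, -108), -5483), -1) = Pow(Add(-107, -5483), -1) = Pow(-5590, -1) = Rational(-1, 5590)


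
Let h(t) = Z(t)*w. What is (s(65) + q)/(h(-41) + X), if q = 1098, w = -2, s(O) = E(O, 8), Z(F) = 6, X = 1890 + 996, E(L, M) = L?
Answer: 1163/2874 ≈ 0.40466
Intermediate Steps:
X = 2886
s(O) = O
h(t) = -12 (h(t) = 6*(-2) = -12)
(s(65) + q)/(h(-41) + X) = (65 + 1098)/(-12 + 2886) = 1163/2874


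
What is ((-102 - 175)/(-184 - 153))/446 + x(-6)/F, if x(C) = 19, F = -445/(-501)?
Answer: 1430848003/66884390 ≈ 21.393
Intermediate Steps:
F = 445/501 (F = -445*(-1/501) = 445/501 ≈ 0.88822)
((-102 - 175)/(-184 - 153))/446 + x(-6)/F = ((-102 - 175)/(-184 - 153))/446 + 19/(445/501) = -277/(-337)*(1/446) + 19*(501/445) = -277*(-1/337)*(1/446) + 9519/445 = (277/337)*(1/446) + 9519/445 = 277/150302 + 9519/445 = 1430848003/66884390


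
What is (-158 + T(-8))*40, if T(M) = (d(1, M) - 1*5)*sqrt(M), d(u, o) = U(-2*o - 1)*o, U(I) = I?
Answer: -6320 - 10000*I*sqrt(2) ≈ -6320.0 - 14142.0*I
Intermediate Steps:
d(u, o) = o*(-1 - 2*o) (d(u, o) = (-2*o - 1)*o = (-1 - 2*o)*o = o*(-1 - 2*o))
T(M) = sqrt(M)*(-5 - M*(1 + 2*M)) (T(M) = (-M*(1 + 2*M) - 1*5)*sqrt(M) = (-M*(1 + 2*M) - 5)*sqrt(M) = (-5 - M*(1 + 2*M))*sqrt(M) = sqrt(M)*(-5 - M*(1 + 2*M)))
(-158 + T(-8))*40 = (-158 + sqrt(-8)*(-5 - 1*(-8)*(1 + 2*(-8))))*40 = (-158 + (2*I*sqrt(2))*(-5 - 1*(-8)*(1 - 16)))*40 = (-158 + (2*I*sqrt(2))*(-5 - 1*(-8)*(-15)))*40 = (-158 + (2*I*sqrt(2))*(-5 - 120))*40 = (-158 + (2*I*sqrt(2))*(-125))*40 = (-158 - 250*I*sqrt(2))*40 = -6320 - 10000*I*sqrt(2)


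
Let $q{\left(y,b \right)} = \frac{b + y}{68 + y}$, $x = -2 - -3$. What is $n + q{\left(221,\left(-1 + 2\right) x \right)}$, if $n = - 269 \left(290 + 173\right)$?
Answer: $- \frac{35993861}{289} \approx -1.2455 \cdot 10^{5}$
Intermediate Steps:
$x = 1$ ($x = -2 + 3 = 1$)
$q{\left(y,b \right)} = \frac{b + y}{68 + y}$
$n = -124547$ ($n = \left(-269\right) 463 = -124547$)
$n + q{\left(221,\left(-1 + 2\right) x \right)} = -124547 + \frac{\left(-1 + 2\right) 1 + 221}{68 + 221} = -124547 + \frac{1 \cdot 1 + 221}{289} = -124547 + \frac{1 + 221}{289} = -124547 + \frac{1}{289} \cdot 222 = -124547 + \frac{222}{289} = - \frac{35993861}{289}$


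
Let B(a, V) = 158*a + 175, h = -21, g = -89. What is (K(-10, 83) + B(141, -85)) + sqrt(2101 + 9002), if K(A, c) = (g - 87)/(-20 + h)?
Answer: 920749/41 + sqrt(11103) ≈ 22563.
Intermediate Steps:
B(a, V) = 175 + 158*a
K(A, c) = 176/41 (K(A, c) = (-89 - 87)/(-20 - 21) = -176/(-41) = -176*(-1/41) = 176/41)
(K(-10, 83) + B(141, -85)) + sqrt(2101 + 9002) = (176/41 + (175 + 158*141)) + sqrt(2101 + 9002) = (176/41 + (175 + 22278)) + sqrt(11103) = (176/41 + 22453) + sqrt(11103) = 920749/41 + sqrt(11103)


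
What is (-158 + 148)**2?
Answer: 100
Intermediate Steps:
(-158 + 148)**2 = (-10)**2 = 100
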